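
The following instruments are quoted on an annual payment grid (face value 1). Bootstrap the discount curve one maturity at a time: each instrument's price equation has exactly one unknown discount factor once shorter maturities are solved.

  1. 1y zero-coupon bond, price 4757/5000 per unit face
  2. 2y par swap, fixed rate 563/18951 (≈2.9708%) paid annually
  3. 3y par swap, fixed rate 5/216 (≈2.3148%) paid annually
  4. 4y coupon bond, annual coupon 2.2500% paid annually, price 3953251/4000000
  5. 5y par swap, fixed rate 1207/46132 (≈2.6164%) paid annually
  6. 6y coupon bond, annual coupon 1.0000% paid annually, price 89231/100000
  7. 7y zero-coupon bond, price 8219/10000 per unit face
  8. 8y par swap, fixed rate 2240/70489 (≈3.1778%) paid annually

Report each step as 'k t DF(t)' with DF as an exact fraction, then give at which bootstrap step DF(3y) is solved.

1 1 4757/5000
2 2 9437/10000
3 3 1869/2000
4 4 9043/10000
5 5 8793/10000
6 6 4189/5000
7 7 8219/10000
8 8 97/125
DF(3y) is solved at step 3

step 1 [1y] zero: DF = P = 4757/5000 ≈ 0.951400
step 2 [2y] swap r/1=563/18951: DF=(1 − 563/18951·(0.951400))/(1+563/18951) = 9437/10000 ≈ 0.943700
step 3 [3y] swap r/1=5/216: DF=(1 − 5/216·(0.951400+0.943700))/(1+5/216) = 1869/2000 ≈ 0.934500
step 4 [4y] bond c/1=9/400: DF=(3953251/4000000 − 9/400·(0.951400+0.943700+0.934500))/(1+9/400) = 9043/10000 ≈ 0.904300
step 5 [5y] swap r/1=1207/46132: DF=(1 − 1207/46132·(0.951400+0.943700+0.934500+0.904300))/(1+1207/46132) = 8793/10000 ≈ 0.879300
step 6 [6y] bond c/1=1/100: DF=(89231/100000 − 1/100·(0.951400+0.943700+0.934500+0.904300+0.879300))/(1+1/100) = 4189/5000 ≈ 0.837800
step 7 [7y] zero: DF = P = 8219/10000 ≈ 0.821900
step 8 [8y] swap r/1=2240/70489: DF=(1 − 2240/70489·(0.951400+0.943700+0.934500+0.904300+0.879300+0.837800+0.821900))/(1+2240/70489) = 97/125 ≈ 0.776000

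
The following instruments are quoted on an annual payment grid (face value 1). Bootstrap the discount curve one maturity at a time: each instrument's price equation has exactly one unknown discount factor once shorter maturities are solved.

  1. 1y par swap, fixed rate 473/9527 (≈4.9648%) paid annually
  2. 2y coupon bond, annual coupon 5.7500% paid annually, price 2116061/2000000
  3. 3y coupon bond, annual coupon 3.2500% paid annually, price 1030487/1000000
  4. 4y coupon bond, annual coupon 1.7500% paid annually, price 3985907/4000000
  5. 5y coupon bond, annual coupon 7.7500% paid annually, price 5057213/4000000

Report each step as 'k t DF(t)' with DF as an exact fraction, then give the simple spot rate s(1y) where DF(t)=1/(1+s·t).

1 1 9527/10000
2 2 9487/10000
3 3 4691/5000
4 4 1861/2000
5 5 4511/5000
s(1y) = (1/(9527/10000) − 1)/(1) = 473/9527 ≈ 4.9648%

step 1 [1y] swap r/1=473/9527: DF=(1 − 473/9527·(0))/(1+473/9527) = 9527/10000 ≈ 0.952700
step 2 [2y] bond c/1=23/400: DF=(2116061/2000000 − 23/400·(0.952700))/(1+23/400) = 9487/10000 ≈ 0.948700
step 3 [3y] bond c/1=13/400: DF=(1030487/1000000 − 13/400·(0.952700+0.948700))/(1+13/400) = 4691/5000 ≈ 0.938200
step 4 [4y] bond c/1=7/400: DF=(3985907/4000000 − 7/400·(0.952700+0.948700+0.938200))/(1+7/400) = 1861/2000 ≈ 0.930500
step 5 [5y] bond c/1=31/400: DF=(5057213/4000000 − 31/400·(0.952700+0.948700+0.938200+0.930500))/(1+31/400) = 4511/5000 ≈ 0.902200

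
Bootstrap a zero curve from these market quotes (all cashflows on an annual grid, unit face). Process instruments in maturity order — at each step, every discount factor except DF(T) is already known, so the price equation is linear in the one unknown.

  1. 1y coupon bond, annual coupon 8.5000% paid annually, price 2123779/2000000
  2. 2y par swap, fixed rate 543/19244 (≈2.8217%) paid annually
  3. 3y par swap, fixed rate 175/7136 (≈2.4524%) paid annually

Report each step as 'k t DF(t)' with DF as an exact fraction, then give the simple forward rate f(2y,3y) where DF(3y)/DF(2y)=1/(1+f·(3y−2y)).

1 1 9787/10000
2 2 9457/10000
3 3 93/100
f(2y,3y) = ((9457/10000)/(93/100) − 1)/(1) = 157/9300 ≈ 1.6882%

step 1 [1y] bond c/1=17/200: DF=(2123779/2000000 − 17/200·(0))/(1+17/200) = 9787/10000 ≈ 0.978700
step 2 [2y] swap r/1=543/19244: DF=(1 − 543/19244·(0.978700))/(1+543/19244) = 9457/10000 ≈ 0.945700
step 3 [3y] swap r/1=175/7136: DF=(1 − 175/7136·(0.978700+0.945700))/(1+175/7136) = 93/100 ≈ 0.930000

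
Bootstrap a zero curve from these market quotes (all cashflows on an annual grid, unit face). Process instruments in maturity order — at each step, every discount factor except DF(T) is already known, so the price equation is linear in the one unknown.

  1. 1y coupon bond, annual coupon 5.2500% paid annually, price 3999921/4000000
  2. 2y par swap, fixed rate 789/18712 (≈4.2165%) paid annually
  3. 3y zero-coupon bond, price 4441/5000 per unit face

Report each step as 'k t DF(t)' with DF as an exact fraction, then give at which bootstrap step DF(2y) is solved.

step 1 [1y] bond c/1=21/400: DF=(3999921/4000000 − 21/400·(0))/(1+21/400) = 9501/10000 ≈ 0.950100
step 2 [2y] swap r/1=789/18712: DF=(1 − 789/18712·(0.950100))/(1+789/18712) = 9211/10000 ≈ 0.921100
step 3 [3y] zero: DF = P = 4441/5000 ≈ 0.888200

1 1 9501/10000
2 2 9211/10000
3 3 4441/5000
DF(2y) is solved at step 2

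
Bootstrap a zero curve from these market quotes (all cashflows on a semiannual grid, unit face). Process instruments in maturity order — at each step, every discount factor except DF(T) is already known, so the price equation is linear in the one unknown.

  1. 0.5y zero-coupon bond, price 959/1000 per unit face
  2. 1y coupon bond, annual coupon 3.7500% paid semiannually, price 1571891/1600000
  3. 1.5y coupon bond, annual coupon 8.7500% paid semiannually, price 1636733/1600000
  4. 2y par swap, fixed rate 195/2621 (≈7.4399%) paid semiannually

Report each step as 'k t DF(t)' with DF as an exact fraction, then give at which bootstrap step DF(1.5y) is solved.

1 1/2 959/1000
2 1 9467/10000
3 3/2 4501/5000
4 2 1727/2000
DF(1.5y) is solved at step 3

step 1 [0.5y] zero: DF = P = 959/1000 ≈ 0.959000
step 2 [1y] bond c/2=3/160: DF=(1571891/1600000 − 3/160·(0.959000))/(1+3/160) = 9467/10000 ≈ 0.946700
step 3 [1.5y] bond c/2=7/160: DF=(1636733/1600000 − 7/160·(0.959000+0.946700))/(1+7/160) = 4501/5000 ≈ 0.900200
step 4 [2y] swap r/2=195/5242: DF=(1 − 195/5242·(0.959000+0.946700+0.900200))/(1+195/5242) = 1727/2000 ≈ 0.863500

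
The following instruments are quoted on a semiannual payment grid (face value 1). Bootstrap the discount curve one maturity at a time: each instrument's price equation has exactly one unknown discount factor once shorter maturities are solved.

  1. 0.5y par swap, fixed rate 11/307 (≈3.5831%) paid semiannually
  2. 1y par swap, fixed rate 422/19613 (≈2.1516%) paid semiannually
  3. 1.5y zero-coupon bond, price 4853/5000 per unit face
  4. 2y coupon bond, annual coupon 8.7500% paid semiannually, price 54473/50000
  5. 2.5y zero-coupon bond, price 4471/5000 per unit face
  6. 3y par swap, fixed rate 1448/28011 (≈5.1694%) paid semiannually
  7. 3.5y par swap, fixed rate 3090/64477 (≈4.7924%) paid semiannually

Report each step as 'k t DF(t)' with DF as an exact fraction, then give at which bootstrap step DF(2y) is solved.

1 1/2 614/625
2 1 9789/10000
3 3/2 4853/5000
4 2 9209/10000
5 5/2 4471/5000
6 3 1069/1250
7 7/2 1691/2000
DF(2y) is solved at step 4

step 1 [0.5y] swap r/2=11/614: DF=(1 − 11/614·(0))/(1+11/614) = 614/625 ≈ 0.982400
step 2 [1y] swap r/2=211/19613: DF=(1 − 211/19613·(0.982400))/(1+211/19613) = 9789/10000 ≈ 0.978900
step 3 [1.5y] zero: DF = P = 4853/5000 ≈ 0.970600
step 4 [2y] bond c/2=7/160: DF=(54473/50000 − 7/160·(0.982400+0.978900+0.970600))/(1+7/160) = 9209/10000 ≈ 0.920900
step 5 [2.5y] zero: DF = P = 4471/5000 ≈ 0.894200
step 6 [3y] swap r/2=724/28011: DF=(1 − 724/28011·(0.982400+0.978900+0.970600+0.920900+0.894200))/(1+724/28011) = 1069/1250 ≈ 0.855200
step 7 [3.5y] swap r/2=1545/64477: DF=(1 − 1545/64477·(0.982400+0.978900+0.970600+0.920900+0.894200+0.855200))/(1+1545/64477) = 1691/2000 ≈ 0.845500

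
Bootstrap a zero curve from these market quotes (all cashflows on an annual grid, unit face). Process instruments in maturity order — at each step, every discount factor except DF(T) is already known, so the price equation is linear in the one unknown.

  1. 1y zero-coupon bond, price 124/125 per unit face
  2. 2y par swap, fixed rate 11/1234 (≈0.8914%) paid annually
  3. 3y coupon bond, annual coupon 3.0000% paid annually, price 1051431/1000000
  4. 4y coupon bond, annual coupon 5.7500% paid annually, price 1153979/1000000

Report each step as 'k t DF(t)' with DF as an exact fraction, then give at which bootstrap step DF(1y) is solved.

1 1 124/125
2 2 614/625
3 3 9633/10000
4 4 1863/2000
DF(1y) is solved at step 1

step 1 [1y] zero: DF = P = 124/125 ≈ 0.992000
step 2 [2y] swap r/1=11/1234: DF=(1 − 11/1234·(0.992000))/(1+11/1234) = 614/625 ≈ 0.982400
step 3 [3y] bond c/1=3/100: DF=(1051431/1000000 − 3/100·(0.992000+0.982400))/(1+3/100) = 9633/10000 ≈ 0.963300
step 4 [4y] bond c/1=23/400: DF=(1153979/1000000 − 23/400·(0.992000+0.982400+0.963300))/(1+23/400) = 1863/2000 ≈ 0.931500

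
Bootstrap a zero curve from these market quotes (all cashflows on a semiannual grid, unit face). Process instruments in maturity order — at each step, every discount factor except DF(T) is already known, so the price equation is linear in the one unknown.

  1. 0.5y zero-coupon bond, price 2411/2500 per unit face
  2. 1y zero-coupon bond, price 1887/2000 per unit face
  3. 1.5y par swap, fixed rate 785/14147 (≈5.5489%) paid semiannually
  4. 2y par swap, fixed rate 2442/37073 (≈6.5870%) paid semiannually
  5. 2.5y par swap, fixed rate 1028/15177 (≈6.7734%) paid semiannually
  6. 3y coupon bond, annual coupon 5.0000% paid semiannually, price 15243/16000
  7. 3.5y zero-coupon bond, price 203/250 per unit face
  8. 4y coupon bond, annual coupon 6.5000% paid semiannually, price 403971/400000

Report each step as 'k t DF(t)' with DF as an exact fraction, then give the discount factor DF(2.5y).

step 1 [0.5y] zero: DF = P = 2411/2500 ≈ 0.964400
step 2 [1y] zero: DF = P = 1887/2000 ≈ 0.943500
step 3 [1.5y] swap r/2=785/28294: DF=(1 − 785/28294·(0.964400+0.943500))/(1+785/28294) = 1843/2000 ≈ 0.921500
step 4 [2y] swap r/2=1221/37073: DF=(1 − 1221/37073·(0.964400+0.943500+0.921500))/(1+1221/37073) = 8779/10000 ≈ 0.877900
step 5 [2.5y] swap r/2=514/15177: DF=(1 − 514/15177·(0.964400+0.943500+0.921500+0.877900))/(1+514/15177) = 4229/5000 ≈ 0.845800
step 6 [3y] bond c/2=1/40: DF=(15243/16000 − 1/40·(0.964400+0.943500+0.921500+0.877900+0.845800))/(1+1/40) = 1023/1250 ≈ 0.818400
step 7 [3.5y] zero: DF = P = 203/250 ≈ 0.812000
step 8 [4y] bond c/2=13/400: DF=(403971/400000 − 13/400·(0.964400+0.943500+0.921500+0.877900+0.845800+0.818400+0.812000))/(1+13/400) = 1567/2000 ≈ 0.783500

1 1/2 2411/2500
2 1 1887/2000
3 3/2 1843/2000
4 2 8779/10000
5 5/2 4229/5000
6 3 1023/1250
7 7/2 203/250
8 4 1567/2000
DF(2.5y) = 4229/5000 ≈ 0.845800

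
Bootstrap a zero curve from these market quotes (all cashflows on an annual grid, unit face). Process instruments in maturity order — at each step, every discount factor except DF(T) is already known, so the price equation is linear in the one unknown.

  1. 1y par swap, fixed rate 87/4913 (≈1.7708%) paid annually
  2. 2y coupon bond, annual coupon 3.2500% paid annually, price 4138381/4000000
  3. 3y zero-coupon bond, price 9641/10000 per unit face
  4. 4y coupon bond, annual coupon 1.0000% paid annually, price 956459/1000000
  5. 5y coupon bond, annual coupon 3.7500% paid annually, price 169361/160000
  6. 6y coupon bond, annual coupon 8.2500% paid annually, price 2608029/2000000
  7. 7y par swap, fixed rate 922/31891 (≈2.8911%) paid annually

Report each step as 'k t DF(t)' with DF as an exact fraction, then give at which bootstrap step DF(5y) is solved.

step 1 [1y] swap r/1=87/4913: DF=(1 − 87/4913·(0))/(1+87/4913) = 4913/5000 ≈ 0.982600
step 2 [2y] bond c/1=13/400: DF=(4138381/4000000 − 13/400·(0.982600))/(1+13/400) = 9711/10000 ≈ 0.971100
step 3 [3y] zero: DF = P = 9641/10000 ≈ 0.964100
step 4 [4y] bond c/1=1/100: DF=(956459/1000000 − 1/100·(0.982600+0.971100+0.964100))/(1+1/100) = 9181/10000 ≈ 0.918100
step 5 [5y] bond c/1=3/80: DF=(169361/160000 − 3/80·(0.982600+0.971100+0.964100+0.918100))/(1+3/80) = 551/625 ≈ 0.881600
step 6 [6y] bond c/1=33/400: DF=(2608029/2000000 − 33/400·(0.982600+0.971100+0.964100+0.918100+0.881600))/(1+33/400) = 8451/10000 ≈ 0.845100
step 7 [7y] swap r/1=922/31891: DF=(1 − 922/31891·(0.982600+0.971100+0.964100+0.918100+0.881600+0.845100))/(1+922/31891) = 2039/2500 ≈ 0.815600

1 1 4913/5000
2 2 9711/10000
3 3 9641/10000
4 4 9181/10000
5 5 551/625
6 6 8451/10000
7 7 2039/2500
DF(5y) is solved at step 5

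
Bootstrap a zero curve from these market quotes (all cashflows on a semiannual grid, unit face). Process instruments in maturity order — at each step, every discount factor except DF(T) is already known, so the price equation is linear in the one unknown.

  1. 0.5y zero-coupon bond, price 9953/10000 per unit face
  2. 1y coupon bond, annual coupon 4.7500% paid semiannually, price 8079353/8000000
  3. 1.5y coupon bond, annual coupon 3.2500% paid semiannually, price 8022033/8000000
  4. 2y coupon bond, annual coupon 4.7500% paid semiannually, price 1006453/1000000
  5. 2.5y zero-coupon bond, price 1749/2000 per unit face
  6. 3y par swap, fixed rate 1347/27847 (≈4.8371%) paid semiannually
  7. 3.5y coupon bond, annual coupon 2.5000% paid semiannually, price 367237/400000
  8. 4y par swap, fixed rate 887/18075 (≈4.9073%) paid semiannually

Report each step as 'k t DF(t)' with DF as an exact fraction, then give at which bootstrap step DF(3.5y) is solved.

step 1 [0.5y] zero: DF = P = 9953/10000 ≈ 0.995300
step 2 [1y] bond c/2=19/800: DF=(8079353/8000000 − 19/800·(0.995300))/(1+19/800) = 4817/5000 ≈ 0.963400
step 3 [1.5y] bond c/2=13/800: DF=(8022033/8000000 − 13/800·(0.995300+0.963400))/(1+13/800) = 4777/5000 ≈ 0.955400
step 4 [2y] bond c/2=19/800: DF=(1006453/1000000 − 19/800·(0.995300+0.963400+0.955400))/(1+19/800) = 1831/2000 ≈ 0.915500
step 5 [2.5y] zero: DF = P = 1749/2000 ≈ 0.874500
step 6 [3y] swap r/2=1347/55694: DF=(1 − 1347/55694·(0.995300+0.963400+0.955400+0.915500+0.874500))/(1+1347/55694) = 8653/10000 ≈ 0.865300
step 7 [3.5y] bond c/2=1/80: DF=(367237/400000 − 1/80·(0.995300+0.963400+0.955400+0.915500+0.874500+0.865300))/(1+1/80) = 419/500 ≈ 0.838000
step 8 [4y] swap r/2=887/36150: DF=(1 − 887/36150·(0.995300+0.963400+0.955400+0.915500+0.874500+0.865300+0.838000))/(1+887/36150) = 4113/5000 ≈ 0.822600

1 1/2 9953/10000
2 1 4817/5000
3 3/2 4777/5000
4 2 1831/2000
5 5/2 1749/2000
6 3 8653/10000
7 7/2 419/500
8 4 4113/5000
DF(3.5y) is solved at step 7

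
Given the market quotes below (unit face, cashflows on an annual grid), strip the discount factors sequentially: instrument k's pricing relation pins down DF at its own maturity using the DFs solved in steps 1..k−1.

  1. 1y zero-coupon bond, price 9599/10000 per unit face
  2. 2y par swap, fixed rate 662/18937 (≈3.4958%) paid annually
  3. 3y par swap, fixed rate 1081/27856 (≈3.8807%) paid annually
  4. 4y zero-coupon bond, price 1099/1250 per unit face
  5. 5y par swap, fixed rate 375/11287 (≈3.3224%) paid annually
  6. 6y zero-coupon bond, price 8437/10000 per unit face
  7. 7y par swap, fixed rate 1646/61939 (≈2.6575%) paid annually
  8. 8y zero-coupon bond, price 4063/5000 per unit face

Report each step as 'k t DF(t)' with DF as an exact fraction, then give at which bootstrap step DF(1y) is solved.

step 1 [1y] zero: DF = P = 9599/10000 ≈ 0.959900
step 2 [2y] swap r/1=662/18937: DF=(1 − 662/18937·(0.959900))/(1+662/18937) = 4669/5000 ≈ 0.933800
step 3 [3y] swap r/1=1081/27856: DF=(1 − 1081/27856·(0.959900+0.933800))/(1+1081/27856) = 8919/10000 ≈ 0.891900
step 4 [4y] zero: DF = P = 1099/1250 ≈ 0.879200
step 5 [5y] swap r/1=375/11287: DF=(1 − 375/11287·(0.959900+0.933800+0.891900+0.879200))/(1+375/11287) = 17/20 ≈ 0.850000
step 6 [6y] zero: DF = P = 8437/10000 ≈ 0.843700
step 7 [7y] swap r/1=1646/61939: DF=(1 − 1646/61939·(0.959900+0.933800+0.891900+0.879200+0.850000+0.843700))/(1+1646/61939) = 4177/5000 ≈ 0.835400
step 8 [8y] zero: DF = P = 4063/5000 ≈ 0.812600

1 1 9599/10000
2 2 4669/5000
3 3 8919/10000
4 4 1099/1250
5 5 17/20
6 6 8437/10000
7 7 4177/5000
8 8 4063/5000
DF(1y) is solved at step 1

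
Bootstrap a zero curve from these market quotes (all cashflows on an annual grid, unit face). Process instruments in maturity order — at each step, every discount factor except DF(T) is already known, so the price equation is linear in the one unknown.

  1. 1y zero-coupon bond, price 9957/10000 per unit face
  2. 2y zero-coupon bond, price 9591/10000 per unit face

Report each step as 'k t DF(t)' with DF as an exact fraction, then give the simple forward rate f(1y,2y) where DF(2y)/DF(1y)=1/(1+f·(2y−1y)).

step 1 [1y] zero: DF = P = 9957/10000 ≈ 0.995700
step 2 [2y] zero: DF = P = 9591/10000 ≈ 0.959100

1 1 9957/10000
2 2 9591/10000
f(1y,2y) = ((9957/10000)/(9591/10000) − 1)/(1) = 122/3197 ≈ 3.8161%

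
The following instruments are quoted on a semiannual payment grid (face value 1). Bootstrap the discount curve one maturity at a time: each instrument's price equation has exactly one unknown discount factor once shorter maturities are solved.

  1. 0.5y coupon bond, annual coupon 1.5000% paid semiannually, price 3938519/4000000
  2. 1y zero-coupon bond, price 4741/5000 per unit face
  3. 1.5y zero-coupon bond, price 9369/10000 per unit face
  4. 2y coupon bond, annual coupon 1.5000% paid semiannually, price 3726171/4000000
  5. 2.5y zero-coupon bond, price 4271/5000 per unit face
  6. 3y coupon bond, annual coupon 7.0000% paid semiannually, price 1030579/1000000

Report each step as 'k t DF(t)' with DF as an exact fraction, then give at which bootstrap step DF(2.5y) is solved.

1 1/2 9773/10000
2 1 4741/5000
3 3/2 9369/10000
4 2 9033/10000
5 5/2 4271/5000
6 3 1679/2000
DF(2.5y) is solved at step 5

step 1 [0.5y] bond c/2=3/400: DF=(3938519/4000000 − 3/400·(0))/(1+3/400) = 9773/10000 ≈ 0.977300
step 2 [1y] zero: DF = P = 4741/5000 ≈ 0.948200
step 3 [1.5y] zero: DF = P = 9369/10000 ≈ 0.936900
step 4 [2y] bond c/2=3/400: DF=(3726171/4000000 − 3/400·(0.977300+0.948200+0.936900))/(1+3/400) = 9033/10000 ≈ 0.903300
step 5 [2.5y] zero: DF = P = 4271/5000 ≈ 0.854200
step 6 [3y] bond c/2=7/200: DF=(1030579/1000000 − 7/200·(0.977300+0.948200+0.936900+0.903300+0.854200))/(1+7/200) = 1679/2000 ≈ 0.839500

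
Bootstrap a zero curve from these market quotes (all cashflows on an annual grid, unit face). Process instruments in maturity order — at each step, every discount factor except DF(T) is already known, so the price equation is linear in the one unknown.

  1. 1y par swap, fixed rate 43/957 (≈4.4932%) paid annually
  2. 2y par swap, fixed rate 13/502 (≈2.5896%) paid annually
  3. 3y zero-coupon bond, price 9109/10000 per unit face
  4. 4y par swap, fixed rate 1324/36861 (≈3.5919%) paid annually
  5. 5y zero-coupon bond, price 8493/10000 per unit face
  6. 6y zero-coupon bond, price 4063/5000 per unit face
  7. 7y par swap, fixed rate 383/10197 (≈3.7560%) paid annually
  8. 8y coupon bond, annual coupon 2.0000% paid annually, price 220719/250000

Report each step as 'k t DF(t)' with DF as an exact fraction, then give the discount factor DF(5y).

step 1 [1y] swap r/1=43/957: DF=(1 − 43/957·(0))/(1+43/957) = 957/1000 ≈ 0.957000
step 2 [2y] swap r/1=13/502: DF=(1 − 13/502·(0.957000))/(1+13/502) = 4753/5000 ≈ 0.950600
step 3 [3y] zero: DF = P = 9109/10000 ≈ 0.910900
step 4 [4y] swap r/1=1324/36861: DF=(1 − 1324/36861·(0.957000+0.950600+0.910900))/(1+1324/36861) = 2169/2500 ≈ 0.867600
step 5 [5y] zero: DF = P = 8493/10000 ≈ 0.849300
step 6 [6y] zero: DF = P = 4063/5000 ≈ 0.812600
step 7 [7y] swap r/1=383/10197: DF=(1 − 383/10197·(0.957000+0.950600+0.910900+0.867600+0.849300+0.812600))/(1+383/10197) = 3851/5000 ≈ 0.770200
step 8 [8y] bond c/1=1/50: DF=(220719/250000 − 1/50·(0.957000+0.950600+0.910900+0.867600+0.849300+0.812600+0.770200))/(1+1/50) = 466/625 ≈ 0.745600

1 1 957/1000
2 2 4753/5000
3 3 9109/10000
4 4 2169/2500
5 5 8493/10000
6 6 4063/5000
7 7 3851/5000
8 8 466/625
DF(5y) = 8493/10000 ≈ 0.849300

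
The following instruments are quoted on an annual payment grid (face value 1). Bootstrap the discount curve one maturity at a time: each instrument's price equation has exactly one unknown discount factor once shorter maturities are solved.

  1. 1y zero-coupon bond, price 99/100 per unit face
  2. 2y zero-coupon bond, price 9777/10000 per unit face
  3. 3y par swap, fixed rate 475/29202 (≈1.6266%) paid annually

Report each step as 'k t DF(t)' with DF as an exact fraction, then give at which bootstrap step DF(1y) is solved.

1 1 99/100
2 2 9777/10000
3 3 381/400
DF(1y) is solved at step 1

step 1 [1y] zero: DF = P = 99/100 ≈ 0.990000
step 2 [2y] zero: DF = P = 9777/10000 ≈ 0.977700
step 3 [3y] swap r/1=475/29202: DF=(1 − 475/29202·(0.990000+0.977700))/(1+475/29202) = 381/400 ≈ 0.952500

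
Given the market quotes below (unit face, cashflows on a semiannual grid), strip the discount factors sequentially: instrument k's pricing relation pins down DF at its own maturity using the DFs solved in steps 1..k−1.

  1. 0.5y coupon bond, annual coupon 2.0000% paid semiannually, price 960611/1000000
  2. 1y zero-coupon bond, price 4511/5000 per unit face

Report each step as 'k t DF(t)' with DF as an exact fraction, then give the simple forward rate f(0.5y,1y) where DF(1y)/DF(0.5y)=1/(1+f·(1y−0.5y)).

step 1 [0.5y] bond c/2=1/100: DF=(960611/1000000 − 1/100·(0))/(1+1/100) = 9511/10000 ≈ 0.951100
step 2 [1y] zero: DF = P = 4511/5000 ≈ 0.902200

1 1/2 9511/10000
2 1 4511/5000
f(0.5y,1y) = ((9511/10000)/(4511/5000) − 1)/(1/2) = 489/4511 ≈ 10.8402%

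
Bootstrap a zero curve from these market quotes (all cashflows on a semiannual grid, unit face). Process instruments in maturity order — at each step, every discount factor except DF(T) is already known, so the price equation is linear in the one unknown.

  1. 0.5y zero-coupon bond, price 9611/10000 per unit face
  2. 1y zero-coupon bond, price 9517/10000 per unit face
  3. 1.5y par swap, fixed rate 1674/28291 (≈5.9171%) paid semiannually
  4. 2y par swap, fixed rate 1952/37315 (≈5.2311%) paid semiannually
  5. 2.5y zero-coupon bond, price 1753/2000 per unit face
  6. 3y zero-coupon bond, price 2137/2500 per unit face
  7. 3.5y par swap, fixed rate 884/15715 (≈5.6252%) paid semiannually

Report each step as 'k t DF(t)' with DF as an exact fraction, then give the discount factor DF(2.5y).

1 1/2 9611/10000
2 1 9517/10000
3 3/2 9163/10000
4 2 564/625
5 5/2 1753/2000
6 3 2137/2500
7 7/2 1029/1250
DF(2.5y) = 1753/2000 ≈ 0.876500

step 1 [0.5y] zero: DF = P = 9611/10000 ≈ 0.961100
step 2 [1y] zero: DF = P = 9517/10000 ≈ 0.951700
step 3 [1.5y] swap r/2=837/28291: DF=(1 − 837/28291·(0.961100+0.951700))/(1+837/28291) = 9163/10000 ≈ 0.916300
step 4 [2y] swap r/2=976/37315: DF=(1 − 976/37315·(0.961100+0.951700+0.916300))/(1+976/37315) = 564/625 ≈ 0.902400
step 5 [2.5y] zero: DF = P = 1753/2000 ≈ 0.876500
step 6 [3y] zero: DF = P = 2137/2500 ≈ 0.854800
step 7 [3.5y] swap r/2=442/15715: DF=(1 − 442/15715·(0.961100+0.951700+0.916300+0.902400+0.876500+0.854800))/(1+442/15715) = 1029/1250 ≈ 0.823200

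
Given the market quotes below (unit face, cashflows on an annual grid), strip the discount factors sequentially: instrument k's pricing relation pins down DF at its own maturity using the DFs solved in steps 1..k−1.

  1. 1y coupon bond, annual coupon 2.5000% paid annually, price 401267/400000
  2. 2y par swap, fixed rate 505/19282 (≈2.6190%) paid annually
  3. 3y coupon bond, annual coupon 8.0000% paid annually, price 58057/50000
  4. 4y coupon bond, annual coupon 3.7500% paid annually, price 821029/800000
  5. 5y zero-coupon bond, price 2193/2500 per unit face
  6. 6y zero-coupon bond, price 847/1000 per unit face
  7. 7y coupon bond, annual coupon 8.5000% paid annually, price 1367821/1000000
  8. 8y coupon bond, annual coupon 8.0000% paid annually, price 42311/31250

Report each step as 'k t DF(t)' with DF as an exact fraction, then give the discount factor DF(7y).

step 1 [1y] bond c/1=1/40: DF=(401267/400000 − 1/40·(0))/(1+1/40) = 9787/10000 ≈ 0.978700
step 2 [2y] swap r/1=505/19282: DF=(1 − 505/19282·(0.978700))/(1+505/19282) = 1899/2000 ≈ 0.949500
step 3 [3y] bond c/1=2/25: DF=(58057/50000 − 2/25·(0.978700+0.949500))/(1+2/25) = 9323/10000 ≈ 0.932300
step 4 [4y] bond c/1=3/80: DF=(821029/800000 − 3/80·(0.978700+0.949500+0.932300))/(1+3/80) = 4429/5000 ≈ 0.885800
step 5 [5y] zero: DF = P = 2193/2500 ≈ 0.877200
step 6 [6y] zero: DF = P = 847/1000 ≈ 0.847000
step 7 [7y] bond c/1=17/200: DF=(1367821/1000000 − 17/200·(0.978700+0.949500+0.932300+0.885800+0.877200+0.847000))/(1+17/200) = 8321/10000 ≈ 0.832100
step 8 [8y] bond c/1=2/25: DF=(42311/31250 − 2/25·(0.978700+0.949500+0.932300+0.885800+0.877200+0.847000+0.832100))/(1+2/25) = 1967/2500 ≈ 0.786800

1 1 9787/10000
2 2 1899/2000
3 3 9323/10000
4 4 4429/5000
5 5 2193/2500
6 6 847/1000
7 7 8321/10000
8 8 1967/2500
DF(7y) = 8321/10000 ≈ 0.832100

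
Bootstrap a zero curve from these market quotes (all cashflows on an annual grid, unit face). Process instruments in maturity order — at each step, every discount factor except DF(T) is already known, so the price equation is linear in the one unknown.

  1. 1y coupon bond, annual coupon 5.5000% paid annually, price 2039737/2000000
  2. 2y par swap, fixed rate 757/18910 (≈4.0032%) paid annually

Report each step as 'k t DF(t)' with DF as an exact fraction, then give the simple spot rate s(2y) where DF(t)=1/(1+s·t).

step 1 [1y] bond c/1=11/200: DF=(2039737/2000000 − 11/200·(0))/(1+11/200) = 9667/10000 ≈ 0.966700
step 2 [2y] swap r/1=757/18910: DF=(1 − 757/18910·(0.966700))/(1+757/18910) = 9243/10000 ≈ 0.924300

1 1 9667/10000
2 2 9243/10000
s(2y) = (1/(9243/10000) − 1)/(2) = 757/18486 ≈ 4.0950%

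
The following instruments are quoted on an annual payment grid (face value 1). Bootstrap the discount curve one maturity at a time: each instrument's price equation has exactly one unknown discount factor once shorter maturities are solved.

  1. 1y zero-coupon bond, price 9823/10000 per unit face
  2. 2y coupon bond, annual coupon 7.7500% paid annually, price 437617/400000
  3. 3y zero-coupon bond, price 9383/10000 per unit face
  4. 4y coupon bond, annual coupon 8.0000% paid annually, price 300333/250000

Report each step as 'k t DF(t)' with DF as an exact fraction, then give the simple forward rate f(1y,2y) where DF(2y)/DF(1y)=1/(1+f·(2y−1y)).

1 1 9823/10000
2 2 9447/10000
3 3 9383/10000
4 4 9001/10000
f(1y,2y) = ((9823/10000)/(9447/10000) − 1)/(1) = 8/201 ≈ 3.9801%

step 1 [1y] zero: DF = P = 9823/10000 ≈ 0.982300
step 2 [2y] bond c/1=31/400: DF=(437617/400000 − 31/400·(0.982300))/(1+31/400) = 9447/10000 ≈ 0.944700
step 3 [3y] zero: DF = P = 9383/10000 ≈ 0.938300
step 4 [4y] bond c/1=2/25: DF=(300333/250000 − 2/25·(0.982300+0.944700+0.938300))/(1+2/25) = 9001/10000 ≈ 0.900100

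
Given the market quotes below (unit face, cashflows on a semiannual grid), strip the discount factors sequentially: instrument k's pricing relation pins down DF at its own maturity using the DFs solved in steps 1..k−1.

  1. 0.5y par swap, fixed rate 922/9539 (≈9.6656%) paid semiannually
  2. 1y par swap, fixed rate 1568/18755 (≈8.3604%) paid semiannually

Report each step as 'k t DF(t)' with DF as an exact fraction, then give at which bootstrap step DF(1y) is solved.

1 1/2 9539/10000
2 1 576/625
DF(1y) is solved at step 2

step 1 [0.5y] swap r/2=461/9539: DF=(1 − 461/9539·(0))/(1+461/9539) = 9539/10000 ≈ 0.953900
step 2 [1y] swap r/2=784/18755: DF=(1 − 784/18755·(0.953900))/(1+784/18755) = 576/625 ≈ 0.921600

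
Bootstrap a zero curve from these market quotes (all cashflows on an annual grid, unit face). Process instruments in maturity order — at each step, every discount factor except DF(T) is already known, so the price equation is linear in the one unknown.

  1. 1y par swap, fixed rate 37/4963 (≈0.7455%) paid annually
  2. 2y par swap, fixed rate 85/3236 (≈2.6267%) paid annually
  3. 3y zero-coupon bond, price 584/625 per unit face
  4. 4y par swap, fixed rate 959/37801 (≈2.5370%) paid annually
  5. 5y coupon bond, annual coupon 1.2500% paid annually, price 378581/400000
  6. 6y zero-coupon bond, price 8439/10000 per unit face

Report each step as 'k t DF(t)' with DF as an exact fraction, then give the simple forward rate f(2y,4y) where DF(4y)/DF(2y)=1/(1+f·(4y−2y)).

1 1 4963/5000
2 2 949/1000
3 3 584/625
4 4 9041/10000
5 5 8881/10000
6 6 8439/10000
f(2y,4y) = ((949/1000)/(9041/10000) − 1)/(2) = 449/18082 ≈ 2.4831%

step 1 [1y] swap r/1=37/4963: DF=(1 − 37/4963·(0))/(1+37/4963) = 4963/5000 ≈ 0.992600
step 2 [2y] swap r/1=85/3236: DF=(1 − 85/3236·(0.992600))/(1+85/3236) = 949/1000 ≈ 0.949000
step 3 [3y] zero: DF = P = 584/625 ≈ 0.934400
step 4 [4y] swap r/1=959/37801: DF=(1 − 959/37801·(0.992600+0.949000+0.934400))/(1+959/37801) = 9041/10000 ≈ 0.904100
step 5 [5y] bond c/1=1/80: DF=(378581/400000 − 1/80·(0.992600+0.949000+0.934400+0.904100))/(1+1/80) = 8881/10000 ≈ 0.888100
step 6 [6y] zero: DF = P = 8439/10000 ≈ 0.843900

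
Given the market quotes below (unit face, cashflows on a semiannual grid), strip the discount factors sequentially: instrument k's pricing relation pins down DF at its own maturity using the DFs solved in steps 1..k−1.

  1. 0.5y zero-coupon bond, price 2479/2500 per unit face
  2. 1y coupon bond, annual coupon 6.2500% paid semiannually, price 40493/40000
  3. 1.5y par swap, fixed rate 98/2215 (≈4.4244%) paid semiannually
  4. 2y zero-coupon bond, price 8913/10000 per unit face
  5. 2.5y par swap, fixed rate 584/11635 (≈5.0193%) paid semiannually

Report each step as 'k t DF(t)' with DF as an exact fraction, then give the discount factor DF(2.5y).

step 1 [0.5y] zero: DF = P = 2479/2500 ≈ 0.991600
step 2 [1y] bond c/2=1/32: DF=(40493/40000 − 1/32·(0.991600))/(1+1/32) = 2379/2500 ≈ 0.951600
step 3 [1.5y] swap r/2=49/2215: DF=(1 − 49/2215·(0.991600+0.951600))/(1+49/2215) = 9363/10000 ≈ 0.936300
step 4 [2y] zero: DF = P = 8913/10000 ≈ 0.891300
step 5 [2.5y] swap r/2=292/11635: DF=(1 − 292/11635·(0.991600+0.951600+0.936300+0.891300))/(1+292/11635) = 552/625 ≈ 0.883200

1 1/2 2479/2500
2 1 2379/2500
3 3/2 9363/10000
4 2 8913/10000
5 5/2 552/625
DF(2.5y) = 552/625 ≈ 0.883200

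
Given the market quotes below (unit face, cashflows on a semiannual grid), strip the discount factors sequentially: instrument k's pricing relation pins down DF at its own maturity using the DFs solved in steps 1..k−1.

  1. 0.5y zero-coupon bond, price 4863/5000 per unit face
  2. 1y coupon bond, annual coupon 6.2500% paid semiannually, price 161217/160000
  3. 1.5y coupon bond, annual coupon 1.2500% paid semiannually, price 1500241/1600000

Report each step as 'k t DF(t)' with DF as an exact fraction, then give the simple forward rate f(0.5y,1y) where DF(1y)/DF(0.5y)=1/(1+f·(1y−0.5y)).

step 1 [0.5y] zero: DF = P = 4863/5000 ≈ 0.972600
step 2 [1y] bond c/2=1/32: DF=(161217/160000 − 1/32·(0.972600))/(1+1/32) = 2369/2500 ≈ 0.947600
step 3 [1.5y] bond c/2=1/160: DF=(1500241/1600000 − 1/160·(0.972600+0.947600))/(1+1/160) = 9199/10000 ≈ 0.919900

1 1/2 4863/5000
2 1 2369/2500
3 3/2 9199/10000
f(0.5y,1y) = ((4863/5000)/(2369/2500) − 1)/(1/2) = 125/2369 ≈ 5.2765%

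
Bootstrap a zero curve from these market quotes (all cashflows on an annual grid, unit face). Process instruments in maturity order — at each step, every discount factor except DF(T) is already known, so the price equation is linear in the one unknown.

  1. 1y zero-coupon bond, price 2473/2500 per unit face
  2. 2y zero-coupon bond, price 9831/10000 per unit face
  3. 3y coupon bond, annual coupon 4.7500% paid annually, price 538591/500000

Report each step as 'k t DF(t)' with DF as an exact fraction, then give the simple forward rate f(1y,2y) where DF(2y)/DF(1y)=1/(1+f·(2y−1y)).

1 1 2473/2500
2 2 9831/10000
3 3 9389/10000
f(1y,2y) = ((2473/2500)/(9831/10000) − 1)/(1) = 61/9831 ≈ 0.6205%

step 1 [1y] zero: DF = P = 2473/2500 ≈ 0.989200
step 2 [2y] zero: DF = P = 9831/10000 ≈ 0.983100
step 3 [3y] bond c/1=19/400: DF=(538591/500000 − 19/400·(0.989200+0.983100))/(1+19/400) = 9389/10000 ≈ 0.938900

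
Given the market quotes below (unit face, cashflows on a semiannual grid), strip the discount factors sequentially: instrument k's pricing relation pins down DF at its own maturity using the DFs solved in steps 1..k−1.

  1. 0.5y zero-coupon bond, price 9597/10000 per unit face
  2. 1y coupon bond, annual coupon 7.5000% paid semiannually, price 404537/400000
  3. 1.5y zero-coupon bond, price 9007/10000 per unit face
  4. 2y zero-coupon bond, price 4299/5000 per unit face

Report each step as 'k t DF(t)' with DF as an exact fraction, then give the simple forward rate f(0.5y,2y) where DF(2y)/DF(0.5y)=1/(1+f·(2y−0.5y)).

1 1/2 9597/10000
2 1 9401/10000
3 3/2 9007/10000
4 2 4299/5000
f(0.5y,2y) = ((9597/10000)/(4299/5000) − 1)/(3/2) = 111/1433 ≈ 7.7460%

step 1 [0.5y] zero: DF = P = 9597/10000 ≈ 0.959700
step 2 [1y] bond c/2=3/80: DF=(404537/400000 − 3/80·(0.959700))/(1+3/80) = 9401/10000 ≈ 0.940100
step 3 [1.5y] zero: DF = P = 9007/10000 ≈ 0.900700
step 4 [2y] zero: DF = P = 4299/5000 ≈ 0.859800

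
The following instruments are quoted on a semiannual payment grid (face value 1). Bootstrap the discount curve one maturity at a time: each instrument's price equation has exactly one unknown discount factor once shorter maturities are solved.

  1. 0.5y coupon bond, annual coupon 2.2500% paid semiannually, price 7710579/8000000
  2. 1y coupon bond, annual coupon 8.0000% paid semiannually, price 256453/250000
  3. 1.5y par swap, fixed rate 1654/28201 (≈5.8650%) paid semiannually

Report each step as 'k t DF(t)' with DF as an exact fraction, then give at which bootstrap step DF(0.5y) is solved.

1 1/2 9531/10000
2 1 9497/10000
3 3/2 9173/10000
DF(0.5y) is solved at step 1

step 1 [0.5y] bond c/2=9/800: DF=(7710579/8000000 − 9/800·(0))/(1+9/800) = 9531/10000 ≈ 0.953100
step 2 [1y] bond c/2=1/25: DF=(256453/250000 − 1/25·(0.953100))/(1+1/25) = 9497/10000 ≈ 0.949700
step 3 [1.5y] swap r/2=827/28201: DF=(1 − 827/28201·(0.953100+0.949700))/(1+827/28201) = 9173/10000 ≈ 0.917300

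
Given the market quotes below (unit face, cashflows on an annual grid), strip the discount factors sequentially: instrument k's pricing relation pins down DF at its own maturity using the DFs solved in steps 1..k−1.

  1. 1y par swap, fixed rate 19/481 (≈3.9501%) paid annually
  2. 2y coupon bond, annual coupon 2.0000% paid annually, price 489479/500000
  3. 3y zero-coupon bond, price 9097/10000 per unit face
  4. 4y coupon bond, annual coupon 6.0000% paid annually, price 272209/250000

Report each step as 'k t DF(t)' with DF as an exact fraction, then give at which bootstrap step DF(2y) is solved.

1 1 481/500
2 2 9409/10000
3 3 9097/10000
4 4 217/250
DF(2y) is solved at step 2

step 1 [1y] swap r/1=19/481: DF=(1 − 19/481·(0))/(1+19/481) = 481/500 ≈ 0.962000
step 2 [2y] bond c/1=1/50: DF=(489479/500000 − 1/50·(0.962000))/(1+1/50) = 9409/10000 ≈ 0.940900
step 3 [3y] zero: DF = P = 9097/10000 ≈ 0.909700
step 4 [4y] bond c/1=3/50: DF=(272209/250000 − 3/50·(0.962000+0.940900+0.909700))/(1+3/50) = 217/250 ≈ 0.868000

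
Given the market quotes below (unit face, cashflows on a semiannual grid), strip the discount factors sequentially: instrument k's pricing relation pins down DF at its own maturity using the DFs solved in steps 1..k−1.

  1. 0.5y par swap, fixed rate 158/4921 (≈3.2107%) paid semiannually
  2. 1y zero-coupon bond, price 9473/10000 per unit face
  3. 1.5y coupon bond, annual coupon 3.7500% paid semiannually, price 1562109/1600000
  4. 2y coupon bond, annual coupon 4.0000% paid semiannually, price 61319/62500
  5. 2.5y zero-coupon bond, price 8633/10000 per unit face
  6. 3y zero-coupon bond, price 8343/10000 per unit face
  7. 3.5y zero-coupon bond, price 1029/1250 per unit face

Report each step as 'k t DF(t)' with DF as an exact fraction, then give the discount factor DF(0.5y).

1 1/2 4921/5000
2 1 9473/10000
3 3/2 2307/2500
4 2 9059/10000
5 5/2 8633/10000
6 3 8343/10000
7 7/2 1029/1250
DF(0.5y) = 4921/5000 ≈ 0.984200

step 1 [0.5y] swap r/2=79/4921: DF=(1 − 79/4921·(0))/(1+79/4921) = 4921/5000 ≈ 0.984200
step 2 [1y] zero: DF = P = 9473/10000 ≈ 0.947300
step 3 [1.5y] bond c/2=3/160: DF=(1562109/1600000 − 3/160·(0.984200+0.947300))/(1+3/160) = 2307/2500 ≈ 0.922800
step 4 [2y] bond c/2=1/50: DF=(61319/62500 − 1/50·(0.984200+0.947300+0.922800))/(1+1/50) = 9059/10000 ≈ 0.905900
step 5 [2.5y] zero: DF = P = 8633/10000 ≈ 0.863300
step 6 [3y] zero: DF = P = 8343/10000 ≈ 0.834300
step 7 [3.5y] zero: DF = P = 1029/1250 ≈ 0.823200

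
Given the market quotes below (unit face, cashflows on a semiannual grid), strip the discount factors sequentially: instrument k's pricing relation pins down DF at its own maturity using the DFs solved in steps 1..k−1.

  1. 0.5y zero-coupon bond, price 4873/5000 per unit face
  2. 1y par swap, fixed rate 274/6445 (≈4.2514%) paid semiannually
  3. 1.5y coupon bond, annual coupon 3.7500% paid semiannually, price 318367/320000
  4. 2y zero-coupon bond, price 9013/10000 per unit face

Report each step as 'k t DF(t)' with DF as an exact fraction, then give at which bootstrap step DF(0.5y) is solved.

1 1/2 4873/5000
2 1 9589/10000
3 3/2 941/1000
4 2 9013/10000
DF(0.5y) is solved at step 1

step 1 [0.5y] zero: DF = P = 4873/5000 ≈ 0.974600
step 2 [1y] swap r/2=137/6445: DF=(1 − 137/6445·(0.974600))/(1+137/6445) = 9589/10000 ≈ 0.958900
step 3 [1.5y] bond c/2=3/160: DF=(318367/320000 − 3/160·(0.974600+0.958900))/(1+3/160) = 941/1000 ≈ 0.941000
step 4 [2y] zero: DF = P = 9013/10000 ≈ 0.901300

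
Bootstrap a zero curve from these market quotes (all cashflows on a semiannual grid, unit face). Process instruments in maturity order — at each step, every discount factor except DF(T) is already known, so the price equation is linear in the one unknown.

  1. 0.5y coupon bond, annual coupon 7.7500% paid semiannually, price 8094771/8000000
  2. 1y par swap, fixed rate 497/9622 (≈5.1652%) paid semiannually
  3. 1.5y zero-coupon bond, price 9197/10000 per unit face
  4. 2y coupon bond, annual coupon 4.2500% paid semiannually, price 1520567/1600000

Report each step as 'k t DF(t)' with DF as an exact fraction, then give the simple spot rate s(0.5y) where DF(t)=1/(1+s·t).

1 1/2 9741/10000
2 1 9503/10000
3 3/2 9197/10000
4 2 4357/5000
s(0.5y) = (1/(9741/10000) − 1)/(1/2) = 518/9741 ≈ 5.3177%

step 1 [0.5y] bond c/2=31/800: DF=(8094771/8000000 − 31/800·(0))/(1+31/800) = 9741/10000 ≈ 0.974100
step 2 [1y] swap r/2=497/19244: DF=(1 − 497/19244·(0.974100))/(1+497/19244) = 9503/10000 ≈ 0.950300
step 3 [1.5y] zero: DF = P = 9197/10000 ≈ 0.919700
step 4 [2y] bond c/2=17/800: DF=(1520567/1600000 − 17/800·(0.974100+0.950300+0.919700))/(1+17/800) = 4357/5000 ≈ 0.871400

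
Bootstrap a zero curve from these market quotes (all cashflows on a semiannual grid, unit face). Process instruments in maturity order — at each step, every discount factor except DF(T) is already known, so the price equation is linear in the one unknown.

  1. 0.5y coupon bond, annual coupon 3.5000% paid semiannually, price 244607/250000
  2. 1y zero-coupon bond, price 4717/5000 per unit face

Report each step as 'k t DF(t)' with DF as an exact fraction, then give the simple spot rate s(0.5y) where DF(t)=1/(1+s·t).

step 1 [0.5y] bond c/2=7/400: DF=(244607/250000 − 7/400·(0))/(1+7/400) = 601/625 ≈ 0.961600
step 2 [1y] zero: DF = P = 4717/5000 ≈ 0.943400

1 1/2 601/625
2 1 4717/5000
s(0.5y) = (1/(601/625) − 1)/(1/2) = 48/601 ≈ 7.9867%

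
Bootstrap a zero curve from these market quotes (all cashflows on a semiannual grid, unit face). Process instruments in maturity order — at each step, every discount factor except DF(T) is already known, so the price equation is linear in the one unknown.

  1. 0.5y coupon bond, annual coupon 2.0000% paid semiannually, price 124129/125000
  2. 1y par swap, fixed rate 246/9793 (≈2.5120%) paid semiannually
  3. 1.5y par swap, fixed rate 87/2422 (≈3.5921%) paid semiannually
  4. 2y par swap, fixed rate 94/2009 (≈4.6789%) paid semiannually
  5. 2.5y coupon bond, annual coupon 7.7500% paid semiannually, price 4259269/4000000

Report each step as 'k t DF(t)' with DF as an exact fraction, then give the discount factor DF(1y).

step 1 [0.5y] bond c/2=1/100: DF=(124129/125000 − 1/100·(0))/(1+1/100) = 1229/1250 ≈ 0.983200
step 2 [1y] swap r/2=123/9793: DF=(1 − 123/9793·(0.983200))/(1+123/9793) = 4877/5000 ≈ 0.975400
step 3 [1.5y] swap r/2=87/4844: DF=(1 − 87/4844·(0.983200+0.975400))/(1+87/4844) = 4739/5000 ≈ 0.947800
step 4 [2y] swap r/2=47/2009: DF=(1 − 47/2009·(0.983200+0.975400+0.947800))/(1+47/2009) = 9107/10000 ≈ 0.910700
step 5 [2.5y] bond c/2=31/800: DF=(4259269/4000000 − 31/800·(0.983200+0.975400+0.947800+0.910700))/(1+31/800) = 8827/10000 ≈ 0.882700

1 1/2 1229/1250
2 1 4877/5000
3 3/2 4739/5000
4 2 9107/10000
5 5/2 8827/10000
DF(1y) = 4877/5000 ≈ 0.975400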